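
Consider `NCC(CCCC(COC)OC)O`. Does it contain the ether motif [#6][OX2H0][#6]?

Yes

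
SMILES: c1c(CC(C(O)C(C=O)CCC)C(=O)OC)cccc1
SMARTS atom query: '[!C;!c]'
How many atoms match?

4

Check the 20 heavy atoms by environment: 10× C → no; 4× O → match; 6× c (aromatic) → no.
That gives 4 matching atoms.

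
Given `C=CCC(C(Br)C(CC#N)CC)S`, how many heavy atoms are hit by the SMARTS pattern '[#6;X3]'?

2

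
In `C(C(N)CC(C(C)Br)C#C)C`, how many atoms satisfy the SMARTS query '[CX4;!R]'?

7

The query [CX4;!R] means: aliphatic carbon with four total connections, not in a ring.
Check the 11 heavy atoms by environment: 7× C (X4, acyclic) → match; 1× N (X3, acyclic) → no; 1× Br (X1, acyclic) → no; 2× C (X2, acyclic) → no.
That gives 7 matching atoms.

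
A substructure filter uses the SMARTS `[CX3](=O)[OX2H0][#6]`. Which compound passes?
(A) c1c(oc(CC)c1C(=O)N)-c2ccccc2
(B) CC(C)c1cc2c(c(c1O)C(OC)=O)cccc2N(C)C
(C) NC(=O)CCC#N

B

[CX3](=O)[OX2H0][#6] describes a carbonyl carbon bonded to an oxygen that is itself bonded to carbon (no H on that O) (an ester).
(A) has a primary amide (-C(=O)NH2) but the carbonyl is bonded to N, not to an O-C linkage.
(B) contains a methyl-ester group (-C(=O)OCH3), which satisfies every atom and bond constraint.
(C) has a primary amide (-C(=O)NH2) but the carbonyl is bonded to N, not to an O-C linkage.
So the answer is (B).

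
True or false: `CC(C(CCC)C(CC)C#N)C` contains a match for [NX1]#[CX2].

The pattern [NX1]#[CX2] describes a nitrogen triple-bonded to a two-connected carbon — a nitrile.
The molecule carries a nitrile (-C#N), whose atoms satisfy every constraint of the query, so the pattern matches.

True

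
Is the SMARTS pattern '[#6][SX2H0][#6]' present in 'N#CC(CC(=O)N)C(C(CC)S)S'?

No

The pattern [#6][SX2H0][#6] describes an aliphatic sulfur bridging two carbons with no H on the sulfur — a thioether.
The closest candidate here is a thiol (-SH), but the sulfur has H1, not H0 bridging two carbons. No other fragment satisfies the full query, so there is no match.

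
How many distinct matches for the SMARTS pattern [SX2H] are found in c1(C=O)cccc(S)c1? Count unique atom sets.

1

[SX2H] is the SMARTS for a thiol: an aliphatic sulfur with two connections, one being H.
Exactly one fragment in the molecule meets all constraints, giving 1 match.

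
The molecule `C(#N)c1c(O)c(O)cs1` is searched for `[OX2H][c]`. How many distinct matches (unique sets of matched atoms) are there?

2

[OX2H][c] is the SMARTS for a phenol: a hydroxyl oxygen attached to an aromatic carbon.
The molecule carries 2 separate instances of a hydroxyl group (-OH) meeting every constraint; each maps to a distinct set of atoms, giving 2 matches.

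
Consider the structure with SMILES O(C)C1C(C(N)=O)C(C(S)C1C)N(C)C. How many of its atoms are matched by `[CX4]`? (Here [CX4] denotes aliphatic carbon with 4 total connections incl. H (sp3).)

9

The query [CX4] means: C with X4: aliphatic carbon with exactly 4 total connections (bonds + H).
Check the 15 heavy atoms by environment: 9× C (X4) → match; 1× S (X2) → no; 1× O (X2) → no; 2× N (X3) → no; 1× C (X3) → no; 1× O (X1) → no.
That gives 9 matching atoms.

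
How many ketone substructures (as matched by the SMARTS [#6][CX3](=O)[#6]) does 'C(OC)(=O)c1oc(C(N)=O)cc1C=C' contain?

0

[#6][CX3](=O)[#6] is the SMARTS for a ketone: a carbonyl carbon (no H) flanked by two carbons.
The molecule has a primary amide (-C(=O)NH2), but one neighbour of the carbonyl carbon is N, not C; nothing else fits, so there are 0 matches.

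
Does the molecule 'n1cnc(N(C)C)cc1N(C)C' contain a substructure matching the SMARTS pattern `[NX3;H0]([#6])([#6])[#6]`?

Yes

The pattern [NX3;H0]([#6])([#6])[#6] describes a trivalent nitrogen with no H, bonded to three carbons — a tertiary amine.
The molecule carries a dimethylamino group (-N(CH3)2), whose atoms satisfy every constraint of the query, so the pattern matches.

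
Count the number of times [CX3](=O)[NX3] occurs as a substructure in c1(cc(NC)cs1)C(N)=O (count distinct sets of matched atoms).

1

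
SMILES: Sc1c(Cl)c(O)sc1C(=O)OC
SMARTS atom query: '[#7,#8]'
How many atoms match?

3

Check the 12 heavy atoms by environment: 1× s (aromatic) → no; 4× c (aromatic) → no; 1× S → no; 2× C → no; 3× O → match; 1× Cl → no.
That gives 3 matching atoms.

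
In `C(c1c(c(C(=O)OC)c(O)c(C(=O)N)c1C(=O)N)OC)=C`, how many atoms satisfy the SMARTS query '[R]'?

6

Check the 21 heavy atoms by environment: 6× c (aromatic, in 6-ring) → match; 7× C (acyclic) → no; 6× O (acyclic) → no; 2× N (acyclic) → no.
That gives 6 matching atoms.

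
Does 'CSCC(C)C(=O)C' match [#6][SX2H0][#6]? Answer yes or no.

The pattern [#6][SX2H0][#6] describes an aliphatic sulfur bridging two carbons with no H on the sulfur — a thioether.
The molecule carries a methylthio ether (-SCH3), whose atoms satisfy every constraint of the query, so the pattern matches.

Yes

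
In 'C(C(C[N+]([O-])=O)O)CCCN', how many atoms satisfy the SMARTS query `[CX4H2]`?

The query [CX4H2] means: sp3 carbon (X4) with exactly two hydrogens.
Check the 11 heavy atoms by environment: 5× C (H2, X4) → match; 1× C (H1, X4) → no; 1× O (H1, X2) → no; 1× N (charge +1, H0, X3) → no; 1× O (charge -1, H0, X1) → no; 1× O (H0, X1) → no; 1× N (H2, X3) → no.
That gives 5 matching atoms.

5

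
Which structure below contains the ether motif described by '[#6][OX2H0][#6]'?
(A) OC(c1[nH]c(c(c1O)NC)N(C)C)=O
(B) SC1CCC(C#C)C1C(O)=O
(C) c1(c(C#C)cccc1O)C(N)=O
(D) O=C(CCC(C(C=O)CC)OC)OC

D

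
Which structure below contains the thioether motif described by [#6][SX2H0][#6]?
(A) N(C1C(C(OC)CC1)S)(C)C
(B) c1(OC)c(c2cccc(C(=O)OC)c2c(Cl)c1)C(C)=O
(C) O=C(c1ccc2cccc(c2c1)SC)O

C

[#6][SX2H0][#6] describes an aliphatic sulfur bridging two carbons with no H on the sulfur (a thioether).
(A) has a thiol (-SH) but the sulfur has H1, not H0 bridging two carbons.
(B) has a methoxy ether (-OCH3) but the bridging atom is O, not S.
(C) contains a methylthio ether (-SCH3), which satisfies every atom and bond constraint.
So the answer is (C).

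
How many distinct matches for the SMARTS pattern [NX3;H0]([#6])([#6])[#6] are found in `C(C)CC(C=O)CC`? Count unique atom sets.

0

[NX3;H0]([#6])([#6])[#6] is the SMARTS for a tertiary amine: a trivalent nitrogen with no H, bonded to three carbons.
No fragment in the molecule satisfies every constraint, giving 0 matches.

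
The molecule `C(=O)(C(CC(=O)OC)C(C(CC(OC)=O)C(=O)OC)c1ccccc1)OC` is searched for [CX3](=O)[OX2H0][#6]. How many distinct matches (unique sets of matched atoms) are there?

4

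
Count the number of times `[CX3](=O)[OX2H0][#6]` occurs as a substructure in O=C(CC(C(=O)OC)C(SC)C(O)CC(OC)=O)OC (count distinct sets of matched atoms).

[CX3](=O)[OX2H0][#6] is the SMARTS for an ester: a carbonyl carbon bonded to an oxygen that is itself bonded to carbon (no H on that O).
The molecule carries 3 separate instances of a methyl-ester group (-C(=O)OCH3) meeting every constraint; each maps to a distinct set of atoms, giving 3 matches.

3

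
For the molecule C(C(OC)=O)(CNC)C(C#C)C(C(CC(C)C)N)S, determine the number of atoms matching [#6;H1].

6

The query [#6;H1] means: any carbon bearing exactly one hydrogen.
Check the 19 heavy atoms by environment: 2× C (H2) → no; 6× C (H1) → match; 1× N (H1) → no; 4× C (H3) → no; 1× N (H2) → no; 2× C (H0) → no; 2× O (H0) → no; 1× S (H1) → no.
That gives 6 matching atoms.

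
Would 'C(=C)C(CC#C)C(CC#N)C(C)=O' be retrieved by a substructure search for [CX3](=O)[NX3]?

No

The pattern [CX3](=O)[NX3] describes a carbonyl carbon bonded to a trivalent nitrogen — an amide.
The closest candidate here is a nitrile (-C#N), but the nitrile N is NX1 (triple-bonded), not NX3. No other fragment satisfies the full query, so there is no match.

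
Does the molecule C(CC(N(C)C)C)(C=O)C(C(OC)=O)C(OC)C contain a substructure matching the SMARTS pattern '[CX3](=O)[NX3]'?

No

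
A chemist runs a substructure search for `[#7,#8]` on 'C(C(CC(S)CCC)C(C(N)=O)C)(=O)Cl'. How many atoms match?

3

Check the 15 heavy atoms by environment: 10× C → no; 2× O → match; 1× Cl → no; 1× N → match; 1× S → no.
Summing the matching environments: 2 + 1 = 3 matching atoms.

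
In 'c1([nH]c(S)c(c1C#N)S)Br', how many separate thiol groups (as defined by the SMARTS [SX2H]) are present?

[SX2H] is the SMARTS for a thiol: an aliphatic sulfur with two connections, one being H.
The molecule carries 2 separate instances of a thiol (-SH) meeting every constraint; each maps to a distinct set of atoms, giving 2 matches.

2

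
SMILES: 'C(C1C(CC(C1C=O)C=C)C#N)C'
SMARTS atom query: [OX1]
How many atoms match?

The query [OX1] means: aliphatic oxygen with one total connection — typically a carbonyl =O or an oxide.
Check the 13 heavy atoms by environment: 7× C (X4) → no; 3× C (X3) → no; 1× O (X1) → match; 1× C (X2) → no; 1× N (X1) → no.
That gives 1 matching atom.

1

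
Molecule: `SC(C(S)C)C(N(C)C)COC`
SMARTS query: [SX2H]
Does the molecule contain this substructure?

Yes

The pattern [SX2H] describes an aliphatic sulfur with two connections, one being H — a thiol.
The molecule carries a thiol (-SH), whose atoms satisfy every constraint of the query, so the pattern matches.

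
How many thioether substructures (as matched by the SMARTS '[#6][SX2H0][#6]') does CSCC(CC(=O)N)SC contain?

[#6][SX2H0][#6] is the SMARTS for a thioether: an aliphatic sulfur bridging two carbons with no H on the sulfur.
The molecule carries 2 separate instances of a methylthio ether (-SCH3) meeting every constraint; each maps to a distinct set of atoms, giving 2 matches.

2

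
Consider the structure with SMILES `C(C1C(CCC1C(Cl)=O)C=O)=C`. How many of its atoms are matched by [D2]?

4

The query [D2] means: atom with exactly two heavy-atom neighbours.
Check the 12 heavy atoms by environment: 4× C (D2) → match; 4× C (D3) → no; 1× C (D1) → no; 2× O (D1) → no; 1× Cl (D1) → no.
That gives 4 matching atoms.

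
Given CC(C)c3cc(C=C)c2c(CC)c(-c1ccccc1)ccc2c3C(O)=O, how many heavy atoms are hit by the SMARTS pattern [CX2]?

0

The query [CX2] means: C with X2: aliphatic carbon with exactly 2 total connections.
Check the 26 heavy atoms by environment: 16× c (aromatic, X3) → no; 5× C (X4) → no; 3× C (X3) → no; 1× O (X1) → no; 1× O (X2) → no.
No environment satisfies the query, so 0 matching atoms.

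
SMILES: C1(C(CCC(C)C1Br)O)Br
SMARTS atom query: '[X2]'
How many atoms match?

1

The query [X2] means: any atom with exactly two total connections (bonds + H).
Check the 10 heavy atoms by environment: 7× C (X4) → no; 2× Br (X1) → no; 1× O (X2) → match.
That gives 1 matching atom.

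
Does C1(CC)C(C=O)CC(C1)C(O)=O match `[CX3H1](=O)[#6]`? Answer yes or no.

Yes

The pattern [CX3H1](=O)[#6] describes an sp2 carbon with one H, double-bonded to O and single-bonded to carbon — an aldehyde.
The molecule carries an aldehyde (-CHO), whose atoms satisfy every constraint of the query, so the pattern matches.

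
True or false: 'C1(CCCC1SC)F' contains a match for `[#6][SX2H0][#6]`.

True

The pattern [#6][SX2H0][#6] describes an aliphatic sulfur bridging two carbons with no H on the sulfur — a thioether.
The molecule carries a methylthio ether (-SCH3), whose atoms satisfy every constraint of the query, so the pattern matches.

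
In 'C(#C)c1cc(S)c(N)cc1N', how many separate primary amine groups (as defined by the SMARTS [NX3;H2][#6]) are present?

[NX3;H2][#6] is the SMARTS for a primary amine: a trivalent nitrogen with two H attached to carbon.
The molecule carries 2 separate instances of a primary amino group (-NH2) meeting every constraint; each maps to a distinct set of atoms, giving 2 matches.

2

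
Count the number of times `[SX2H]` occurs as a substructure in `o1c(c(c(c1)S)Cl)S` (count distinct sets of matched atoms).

[SX2H] is the SMARTS for a thiol: an aliphatic sulfur with two connections, one being H.
The molecule carries 2 separate instances of a thiol (-SH) meeting every constraint; each maps to a distinct set of atoms, giving 2 matches.

2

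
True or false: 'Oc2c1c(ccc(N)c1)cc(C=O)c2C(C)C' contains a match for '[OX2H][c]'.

True

The pattern [OX2H][c] describes a hydroxyl oxygen attached to an aromatic carbon — a phenol.
The molecule carries a hydroxyl group (-OH), whose atoms satisfy every constraint of the query, so the pattern matches.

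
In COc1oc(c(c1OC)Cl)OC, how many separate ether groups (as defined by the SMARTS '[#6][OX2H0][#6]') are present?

[#6][OX2H0][#6] is the SMARTS for an ether: an aliphatic oxygen bridging two carbons with no H on the oxygen.
The molecule carries 3 separate instances of a methoxy ether (-OCH3) meeting every constraint; each maps to a distinct set of atoms, giving 3 matches.

3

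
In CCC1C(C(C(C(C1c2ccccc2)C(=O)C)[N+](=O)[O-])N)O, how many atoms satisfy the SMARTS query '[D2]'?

6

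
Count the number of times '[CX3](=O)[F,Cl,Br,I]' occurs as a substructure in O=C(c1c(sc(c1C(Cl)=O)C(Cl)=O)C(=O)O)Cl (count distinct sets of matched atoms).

3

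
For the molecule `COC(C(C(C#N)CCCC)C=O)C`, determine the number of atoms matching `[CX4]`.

9

The query [CX4] means: C with X4: aliphatic carbon with exactly 4 total connections (bonds + H).
Check the 14 heavy atoms by environment: 9× C (X4) → match; 1× C (X2) → no; 1× N (X1) → no; 1× O (X2) → no; 1× C (X3) → no; 1× O (X1) → no.
That gives 9 matching atoms.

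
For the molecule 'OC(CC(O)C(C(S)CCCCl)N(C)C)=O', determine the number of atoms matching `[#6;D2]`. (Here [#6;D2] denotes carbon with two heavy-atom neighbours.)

The query [#6;D2] means: any carbon bonded to exactly two heavy atoms.
Check the 16 heavy atoms by environment: 4× C (D2) → match; 4× C (D3) → no; 1× S (D1) → no; 3× O (D1) → no; 1× N (D3) → no; 2× C (D1) → no; 1× Cl (D1) → no.
That gives 4 matching atoms.

4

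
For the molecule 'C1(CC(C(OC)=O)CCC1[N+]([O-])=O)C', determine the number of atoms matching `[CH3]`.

2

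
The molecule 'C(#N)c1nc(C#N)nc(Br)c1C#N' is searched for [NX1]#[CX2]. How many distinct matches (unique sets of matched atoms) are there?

[NX1]#[CX2] is the SMARTS for a nitrile: a nitrogen triple-bonded to a two-connected carbon.
The molecule carries 3 separate instances of a nitrile (-C#N) meeting every constraint; each maps to a distinct set of atoms, giving 3 matches.

3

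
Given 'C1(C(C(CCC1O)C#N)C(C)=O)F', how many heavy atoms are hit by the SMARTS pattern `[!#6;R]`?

0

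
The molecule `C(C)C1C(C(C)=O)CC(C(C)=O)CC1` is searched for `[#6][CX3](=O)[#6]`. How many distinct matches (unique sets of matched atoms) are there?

[#6][CX3](=O)[#6] is the SMARTS for a ketone: a carbonyl carbon (no H) flanked by two carbons.
The molecule carries 2 separate instances of an acetyl/ketone group (-C(=O)CH3) meeting every constraint; each maps to a distinct set of atoms, giving 2 matches.

2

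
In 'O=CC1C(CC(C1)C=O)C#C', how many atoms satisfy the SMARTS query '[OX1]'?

2

Check the 11 heavy atoms by environment: 5× C (X4) → no; 2× C (X3) → no; 2× O (X1) → match; 2× C (X2) → no.
That gives 2 matching atoms.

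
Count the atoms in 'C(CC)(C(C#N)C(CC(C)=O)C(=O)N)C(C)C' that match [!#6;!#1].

The query [!#6;!#1] means: not carbon and not hydrogen — any heteroatom.
Check the 17 heavy atoms by environment: 13× C → no; 2× O → match; 2× N → match.
Summing the matching environments: 2 + 2 = 4 matching atoms.

4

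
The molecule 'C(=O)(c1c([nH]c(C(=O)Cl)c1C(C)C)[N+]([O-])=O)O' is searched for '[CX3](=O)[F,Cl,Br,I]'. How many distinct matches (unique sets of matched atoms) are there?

1

[CX3](=O)[F,Cl,Br,I] is the SMARTS for an acyl halide: a carbonyl carbon bonded to a halogen.
Exactly one fragment in the molecule meets all constraints, giving 1 match.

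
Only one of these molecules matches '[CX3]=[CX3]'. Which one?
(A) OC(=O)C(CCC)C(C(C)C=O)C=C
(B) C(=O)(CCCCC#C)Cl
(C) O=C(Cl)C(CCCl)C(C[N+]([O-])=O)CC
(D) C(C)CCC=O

A

[CX3]=[CX3] describes a non-aromatic C=C double bond between two sp2 carbons (an alkene).
(A) contains a vinyl group (-CH=CH2), which satisfies every atom and bond constraint.
(B) has an ethynyl group (-C#CH) but the C-C bond is a triple bond, not a double bond.
(C) has an ethyl group (-CH2CH3) but its C-C bond is a single bond between CX4 carbons, not CX3=CX3.
(D) has an ethyl group (-CH2CH3) but its C-C bond is a single bond between CX4 carbons, not CX3=CX3.
So the answer is (A).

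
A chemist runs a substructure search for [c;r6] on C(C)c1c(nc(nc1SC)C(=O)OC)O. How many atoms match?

4

The query [c;r6] means: aromatic carbon that belongs to a six-membered ring.
Check the 15 heavy atoms by environment: 2× n (aromatic, in 6-ring) → no; 4× c (aromatic, in 6-ring) → match; 5× C (acyclic) → no; 3× O (acyclic) → no; 1× S (acyclic) → no.
That gives 4 matching atoms.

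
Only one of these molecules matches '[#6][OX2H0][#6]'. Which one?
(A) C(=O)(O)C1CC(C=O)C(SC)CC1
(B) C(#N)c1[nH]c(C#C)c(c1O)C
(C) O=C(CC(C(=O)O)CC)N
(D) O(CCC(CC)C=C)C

D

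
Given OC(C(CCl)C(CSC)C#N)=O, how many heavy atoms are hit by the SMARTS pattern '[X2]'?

3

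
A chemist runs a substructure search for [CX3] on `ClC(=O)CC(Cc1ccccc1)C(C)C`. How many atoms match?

1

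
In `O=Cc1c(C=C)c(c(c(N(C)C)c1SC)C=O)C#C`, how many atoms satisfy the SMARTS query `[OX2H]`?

0

The query [OX2H] means: aliphatic oxygen with two connections, one of which is H — an -OH oxygen.
Check the 19 heavy atoms by environment: 6× c (aromatic, H0, X3) → no; 1× N (H0, X3) → no; 3× C (H3, X4) → no; 1× S (H0, X2) → no; 1× C (H0, X2) → no; 1× C (H1, X2) → no; 3× C (H1, X3) → no; 1× C (H2, X3) → no; 2× O (H0, X1) → no.
No environment satisfies the query, so 0 matching atoms.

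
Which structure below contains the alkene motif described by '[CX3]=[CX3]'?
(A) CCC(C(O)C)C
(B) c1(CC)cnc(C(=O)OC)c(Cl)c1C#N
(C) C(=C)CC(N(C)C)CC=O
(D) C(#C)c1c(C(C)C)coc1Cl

C

[CX3]=[CX3] describes a non-aromatic C=C double bond between two sp2 carbons (an alkene).
(A) has an ethyl group (-CH2CH3) but its C-C bond is a single bond between CX4 carbons, not CX3=CX3.
(B) has an ethyl group (-CH2CH3) but its C-C bond is a single bond between CX4 carbons, not CX3=CX3.
(C) contains a vinyl group (-CH=CH2), which satisfies every atom and bond constraint.
(D) has an ethynyl group (-C#CH) but the C-C bond is a triple bond, not a double bond.
So the answer is (C).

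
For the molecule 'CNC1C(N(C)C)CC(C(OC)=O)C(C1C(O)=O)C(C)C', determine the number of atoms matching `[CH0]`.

The query [CH0] means: aliphatic carbon with no attached hydrogen.
Check the 21 heavy atoms by environment: 6× C (H1) → no; 1× C (H2) → no; 6× C (H3) → no; 2× C (H0) → match; 3× O (H0) → no; 1× O (H1) → no; 1× N (H0) → no; 1× N (H1) → no.
That gives 2 matching atoms.

2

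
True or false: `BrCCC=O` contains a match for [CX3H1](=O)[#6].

The pattern [CX3H1](=O)[#6] describes an sp2 carbon with one H, double-bonded to O and single-bonded to carbon — an aldehyde.
The molecule carries an aldehyde (-CHO), whose atoms satisfy every constraint of the query, so the pattern matches.

True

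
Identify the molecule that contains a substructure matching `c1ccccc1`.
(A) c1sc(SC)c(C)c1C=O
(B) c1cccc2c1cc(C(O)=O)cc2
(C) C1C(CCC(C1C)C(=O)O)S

B

c1ccccc1 describes six aromatic carbons in a ring (a benzene ring).
(A) has a methyl group (-CH3) but no six-membered all-carbon aromatic ring is present.
(B) contains the required atom environment, so the pattern matches.
(C) has a methyl group (-CH3) but no six-membered all-carbon aromatic ring is present.
So the answer is (B).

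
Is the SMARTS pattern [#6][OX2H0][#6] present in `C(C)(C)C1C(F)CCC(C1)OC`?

Yes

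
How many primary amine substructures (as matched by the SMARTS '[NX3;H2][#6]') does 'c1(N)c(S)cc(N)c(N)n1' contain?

[NX3;H2][#6] is the SMARTS for a primary amine: a trivalent nitrogen with two H attached to carbon.
The molecule carries 3 separate instances of a primary amino group (-NH2) meeting every constraint; each maps to a distinct set of atoms, giving 3 matches.

3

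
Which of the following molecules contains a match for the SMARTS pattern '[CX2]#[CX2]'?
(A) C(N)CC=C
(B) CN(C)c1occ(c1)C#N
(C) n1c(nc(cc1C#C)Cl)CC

C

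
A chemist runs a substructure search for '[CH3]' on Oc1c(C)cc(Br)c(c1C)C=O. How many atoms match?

2

Check the 12 heavy atoms by environment: 5× c (aromatic, H0) → no; 1× c (aromatic, H1) → no; 1× C (H1) → no; 1× O (H0) → no; 1× Br (H0) → no; 2× C (H3) → match; 1× O (H1) → no.
That gives 2 matching atoms.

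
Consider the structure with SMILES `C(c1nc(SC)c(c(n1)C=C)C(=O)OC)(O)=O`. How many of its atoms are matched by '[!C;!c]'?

7

Check the 17 heavy atoms by environment: 2× n (aromatic) → match; 4× c (aromatic) → no; 1× S → match; 6× C → no; 4× O → match.
Summing the matching environments: 2 + 1 + 4 = 7 matching atoms.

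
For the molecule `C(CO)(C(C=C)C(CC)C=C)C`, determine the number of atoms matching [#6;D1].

4

The query [#6;D1] means: carbon bonded to exactly one heavy atom.
Check the 12 heavy atoms by environment: 4× C (D2) → no; 3× C (D3) → no; 4× C (D1) → match; 1× O (D1) → no.
That gives 4 matching atoms.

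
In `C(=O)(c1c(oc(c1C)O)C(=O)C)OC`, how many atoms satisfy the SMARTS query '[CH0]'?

The query [CH0] means: aliphatic carbon with no attached hydrogen.
Check the 14 heavy atoms by environment: 1× o (aromatic, H0) → no; 4× c (aromatic, H0) → no; 2× C (H0) → match; 3× O (H0) → no; 3× C (H3) → no; 1× O (H1) → no.
That gives 2 matching atoms.

2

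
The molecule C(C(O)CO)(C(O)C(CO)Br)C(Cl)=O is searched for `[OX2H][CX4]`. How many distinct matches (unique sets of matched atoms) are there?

4

[OX2H][CX4] is the SMARTS for an aliphatic alcohol: a hydroxyl oxygen bound to an sp3 (X4) carbon.
The molecule carries 4 separate instances of a hydroxyl group (-OH) meeting every constraint; each maps to a distinct set of atoms, giving 4 matches.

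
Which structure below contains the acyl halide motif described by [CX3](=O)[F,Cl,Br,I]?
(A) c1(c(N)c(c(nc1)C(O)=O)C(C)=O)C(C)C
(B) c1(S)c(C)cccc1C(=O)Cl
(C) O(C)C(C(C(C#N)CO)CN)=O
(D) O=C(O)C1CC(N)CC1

[CX3](=O)[F,Cl,Br,I] describes a carbonyl carbon bonded to a halogen (an acyl halide).
(A) has a carboxylic acid group (-C(=O)OH) but the carbonyl is bonded to -OH, not to a halogen.
(B) contains an acyl chloride (-C(=O)Cl), which satisfies every atom and bond constraint.
(C) has a methyl-ester group (-C(=O)OCH3) but the carbonyl is bonded to -O-C, not to a halogen.
(D) has a carboxylic acid group (-C(=O)OH) but the carbonyl is bonded to -OH, not to a halogen.
So the answer is (B).

B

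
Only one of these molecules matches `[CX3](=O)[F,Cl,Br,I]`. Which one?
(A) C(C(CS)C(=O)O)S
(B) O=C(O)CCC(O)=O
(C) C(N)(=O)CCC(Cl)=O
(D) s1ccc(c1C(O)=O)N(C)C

C

[CX3](=O)[F,Cl,Br,I] describes a carbonyl carbon bonded to a halogen (an acyl halide).
(A) has a carboxylic acid group (-C(=O)OH) but the carbonyl is bonded to -OH, not to a halogen.
(B) has a carboxylic acid group (-C(=O)OH) but the carbonyl is bonded to -OH, not to a halogen.
(C) contains an acyl chloride (-C(=O)Cl), which satisfies every atom and bond constraint.
(D) has a carboxylic acid group (-C(=O)OH) but the carbonyl is bonded to -OH, not to a halogen.
So the answer is (C).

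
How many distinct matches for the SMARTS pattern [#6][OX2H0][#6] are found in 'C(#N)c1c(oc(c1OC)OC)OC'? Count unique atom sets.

3

[#6][OX2H0][#6] is the SMARTS for an ether: an aliphatic oxygen bridging two carbons with no H on the oxygen.
The molecule carries 3 separate instances of a methoxy ether (-OCH3) meeting every constraint; each maps to a distinct set of atoms, giving 3 matches.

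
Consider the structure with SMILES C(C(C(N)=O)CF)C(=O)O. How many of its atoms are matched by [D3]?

3

The query [D3] means: atom with exactly three heavy-atom neighbours.
Check the 10 heavy atoms by environment: 2× C (D2) → no; 3× C (D3) → match; 3× O (D1) → no; 1× N (D1) → no; 1× F (D1) → no.
That gives 3 matching atoms.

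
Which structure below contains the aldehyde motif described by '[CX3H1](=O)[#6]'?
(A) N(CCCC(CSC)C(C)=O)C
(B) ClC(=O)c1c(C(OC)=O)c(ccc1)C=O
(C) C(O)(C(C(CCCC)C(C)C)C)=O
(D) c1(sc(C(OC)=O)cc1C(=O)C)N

B

[CX3H1](=O)[#6] describes an sp2 carbon with one H, double-bonded to O and single-bonded to carbon (an aldehyde).
(A) has an acetyl/ketone group (-C(=O)CH3) but the carbonyl carbon has H0 (two carbon neighbours), not H1.
(B) contains an aldehyde (-CHO), which satisfies every atom and bond constraint.
(C) has a carboxylic acid group (-C(=O)OH) but the carbonyl carbon has H0 and is bonded to O, not H1.
(D) has an acetyl/ketone group (-C(=O)CH3) but the carbonyl carbon has H0 (two carbon neighbours), not H1.
So the answer is (B).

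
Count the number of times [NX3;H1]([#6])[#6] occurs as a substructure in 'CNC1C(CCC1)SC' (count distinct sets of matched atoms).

[NX3;H1]([#6])[#6] is the SMARTS for a secondary amine: a trivalent nitrogen with one H, bonded to two carbons.
Exactly one fragment in the molecule meets all constraints, giving 1 match.

1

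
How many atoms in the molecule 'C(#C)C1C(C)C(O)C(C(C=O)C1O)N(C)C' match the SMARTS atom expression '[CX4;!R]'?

3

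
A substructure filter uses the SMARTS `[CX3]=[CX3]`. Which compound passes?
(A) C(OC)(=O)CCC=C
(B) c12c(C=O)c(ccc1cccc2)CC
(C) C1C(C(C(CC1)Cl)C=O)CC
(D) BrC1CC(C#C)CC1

A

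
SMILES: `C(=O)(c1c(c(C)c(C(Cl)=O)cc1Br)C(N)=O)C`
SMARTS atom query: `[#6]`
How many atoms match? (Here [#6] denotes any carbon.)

11

The query [#6] means: #6 matches any atom with atomic number 6 (carbon, aromatic or aliphatic).
Check the 17 heavy atoms by environment: 6× c (aromatic) → match; 5× C → match; 3× O → no; 1× Br → no; 1× Cl → no; 1× N → no.
Summing the matching environments: 6 + 5 = 11 matching atoms.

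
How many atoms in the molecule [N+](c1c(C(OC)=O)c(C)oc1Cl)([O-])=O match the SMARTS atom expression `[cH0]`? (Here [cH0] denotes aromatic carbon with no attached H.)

4

The query [cH0] means: aromatic carbon with no attached hydrogen (substituted or ring-fusion).
Check the 14 heavy atoms by environment: 1× o (aromatic, H0) → no; 4× c (aromatic, H0) → match; 1× N (charge +1, H0) → no; 1× O (charge -1, H0) → no; 3× O (H0) → no; 1× C (H0) → no; 2× C (H3) → no; 1× Cl (H0) → no.
That gives 4 matching atoms.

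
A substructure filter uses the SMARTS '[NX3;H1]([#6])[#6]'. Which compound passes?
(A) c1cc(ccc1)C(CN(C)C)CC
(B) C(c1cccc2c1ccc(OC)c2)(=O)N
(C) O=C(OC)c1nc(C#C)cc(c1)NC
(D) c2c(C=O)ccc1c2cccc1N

C

[NX3;H1]([#6])[#6] describes a trivalent nitrogen with one H, bonded to two carbons (a secondary amine).
(A) has a dimethylamino group (-N(CH3)2) but the nitrogen has H0, not H1.
(B) has a primary amide (-C(=O)NH2) but the -C(=O)NH2 nitrogen has H2, not H1.
(C) contains an N-methylamino group (-NHCH3), which satisfies every atom and bond constraint.
(D) has a primary amino group (-NH2) but the nitrogen has H2 and only one carbon neighbour.
So the answer is (C).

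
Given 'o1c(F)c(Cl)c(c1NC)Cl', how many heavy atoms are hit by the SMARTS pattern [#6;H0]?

The query [#6;H0] means: any carbon with no attached hydrogen.
Check the 10 heavy atoms by environment: 1× o (aromatic, H0) → no; 4× c (aromatic, H0) → match; 2× Cl (H0) → no; 1× N (H1) → no; 1× C (H3) → no; 1× F (H0) → no.
That gives 4 matching atoms.

4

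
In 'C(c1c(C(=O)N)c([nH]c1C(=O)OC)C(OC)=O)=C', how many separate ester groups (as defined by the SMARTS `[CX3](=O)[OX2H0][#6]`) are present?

2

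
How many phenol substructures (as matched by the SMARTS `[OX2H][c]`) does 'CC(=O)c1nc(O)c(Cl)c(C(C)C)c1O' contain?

[OX2H][c] is the SMARTS for a phenol: a hydroxyl oxygen attached to an aromatic carbon.
The molecule carries 2 separate instances of a hydroxyl group (-OH) meeting every constraint; each maps to a distinct set of atoms, giving 2 matches.

2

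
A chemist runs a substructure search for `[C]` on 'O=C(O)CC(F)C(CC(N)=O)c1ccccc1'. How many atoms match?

6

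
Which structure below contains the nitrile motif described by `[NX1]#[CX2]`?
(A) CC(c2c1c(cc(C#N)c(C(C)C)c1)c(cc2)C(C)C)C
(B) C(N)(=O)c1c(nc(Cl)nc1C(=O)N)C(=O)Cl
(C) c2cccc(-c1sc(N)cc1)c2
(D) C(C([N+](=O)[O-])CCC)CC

[NX1]#[CX2] describes a nitrogen triple-bonded to a two-connected carbon (a nitrile).
(A) contains a nitrile (-C#N), which satisfies every atom and bond constraint.
(B) has a primary amide (-C(=O)NH2) but the nitrogen is NX3, not NX1.
(C) has a primary amino group (-NH2) but the nitrogen is NX3 (three connections), not NX1 triple-bonded.
(D) has a nitro group (-[N+](=O)[O-]) but there is no C#N triple bond.
So the answer is (A).

A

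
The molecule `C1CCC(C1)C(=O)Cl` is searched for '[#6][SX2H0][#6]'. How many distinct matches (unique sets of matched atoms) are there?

0

[#6][SX2H0][#6] is the SMARTS for a thioether: an aliphatic sulfur bridging two carbons with no H on the sulfur.
No fragment in the molecule satisfies every constraint, giving 0 matches.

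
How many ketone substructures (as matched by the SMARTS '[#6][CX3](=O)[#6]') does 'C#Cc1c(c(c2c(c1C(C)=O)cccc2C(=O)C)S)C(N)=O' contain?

[#6][CX3](=O)[#6] is the SMARTS for a ketone: a carbonyl carbon (no H) flanked by two carbons.
The molecule carries 2 separate instances of an acetyl/ketone group (-C(=O)CH3) meeting every constraint; each maps to a distinct set of atoms, giving 2 matches.

2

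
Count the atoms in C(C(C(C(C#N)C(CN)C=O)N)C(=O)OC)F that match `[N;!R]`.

3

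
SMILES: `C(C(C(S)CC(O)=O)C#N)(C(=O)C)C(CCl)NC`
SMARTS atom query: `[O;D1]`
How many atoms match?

Check the 18 heavy atoms by environment: 3× C (D2) → no; 6× C (D3) → no; 1× N (D2) → no; 2× C (D1) → no; 1× Cl (D1) → no; 3× O (D1) → match; 1× S (D1) → no; 1× N (D1) → no.
That gives 3 matching atoms.

3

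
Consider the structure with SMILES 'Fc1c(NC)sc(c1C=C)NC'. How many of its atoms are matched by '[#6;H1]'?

Check the 12 heavy atoms by environment: 1× s (aromatic, H0) → no; 4× c (aromatic, H0) → no; 2× N (H1) → no; 2× C (H3) → no; 1× C (H1) → match; 1× C (H2) → no; 1× F (H0) → no.
That gives 1 matching atom.

1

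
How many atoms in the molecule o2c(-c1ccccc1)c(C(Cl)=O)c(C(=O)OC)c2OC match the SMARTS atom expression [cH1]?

The query [cH1] means: aromatic carbon bearing exactly one hydrogen.
Check the 20 heavy atoms by environment: 1× o (aromatic, H0) → no; 5× c (aromatic, H0) → no; 5× c (aromatic, H1) → match; 2× C (H0) → no; 4× O (H0) → no; 1× Cl (H0) → no; 2× C (H3) → no.
That gives 5 matching atoms.

5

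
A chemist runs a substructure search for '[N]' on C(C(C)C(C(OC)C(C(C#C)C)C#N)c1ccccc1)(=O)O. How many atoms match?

The query [N] means: uppercase N matches aliphatic (non-aromatic) nitrogen only.
Check the 22 heavy atoms by environment: 12× C → no; 3× O → no; 6× c (aromatic) → no; 1× N → match.
That gives 1 matching atom.

1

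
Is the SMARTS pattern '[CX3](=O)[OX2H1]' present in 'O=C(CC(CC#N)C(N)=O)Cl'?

The pattern [CX3](=O)[OX2H1] describes an sp2 carbon double-bonded to O and single-bonded to an -OH oxygen — a carboxylic acid.
The closest candidate here is a primary amide (-C(=O)NH2), but the carbonyl is bonded to N, not to an -OH oxygen. No other fragment satisfies the full query, so there is no match.

No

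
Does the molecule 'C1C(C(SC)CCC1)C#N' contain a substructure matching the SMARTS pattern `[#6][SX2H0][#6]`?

Yes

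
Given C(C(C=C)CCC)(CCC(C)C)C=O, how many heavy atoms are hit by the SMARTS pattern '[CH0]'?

Check the 14 heavy atoms by environment: 3× C (H3) → no; 5× C (H2) → no; 5× C (H1) → no; 1× O (H0) → no.
No environment satisfies the query, so 0 matching atoms.

0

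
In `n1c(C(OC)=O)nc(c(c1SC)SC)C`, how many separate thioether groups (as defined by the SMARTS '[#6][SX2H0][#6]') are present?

2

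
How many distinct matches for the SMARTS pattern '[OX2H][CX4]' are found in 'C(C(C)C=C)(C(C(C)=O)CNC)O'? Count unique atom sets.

1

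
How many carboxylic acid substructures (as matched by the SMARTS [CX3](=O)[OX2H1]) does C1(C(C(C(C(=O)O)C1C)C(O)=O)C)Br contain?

[CX3](=O)[OX2H1] is the SMARTS for a carboxylic acid: an sp2 carbon double-bonded to O and single-bonded to an -OH oxygen.
The molecule carries 2 separate instances of a carboxylic acid group (-C(=O)OH) meeting every constraint; each maps to a distinct set of atoms, giving 2 matches.

2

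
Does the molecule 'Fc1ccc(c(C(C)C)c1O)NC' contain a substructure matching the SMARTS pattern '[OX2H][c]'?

Yes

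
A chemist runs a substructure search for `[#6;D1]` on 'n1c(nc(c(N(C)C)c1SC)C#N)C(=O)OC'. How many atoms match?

4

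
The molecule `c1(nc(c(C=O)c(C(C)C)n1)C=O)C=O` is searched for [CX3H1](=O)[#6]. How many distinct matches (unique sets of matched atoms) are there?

3

[CX3H1](=O)[#6] is the SMARTS for an aldehyde: an sp2 carbon with one H, double-bonded to O and single-bonded to carbon.
The molecule carries 3 separate instances of an aldehyde (-CHO) meeting every constraint; each maps to a distinct set of atoms, giving 3 matches.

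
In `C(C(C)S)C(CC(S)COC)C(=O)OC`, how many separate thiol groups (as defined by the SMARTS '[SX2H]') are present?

[SX2H] is the SMARTS for a thiol: an aliphatic sulfur with two connections, one being H.
The molecule carries 2 separate instances of a thiol (-SH) meeting every constraint; each maps to a distinct set of atoms, giving 2 matches.

2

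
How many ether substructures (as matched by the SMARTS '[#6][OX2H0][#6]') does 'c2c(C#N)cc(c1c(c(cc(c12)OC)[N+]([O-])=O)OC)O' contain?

2

[#6][OX2H0][#6] is the SMARTS for an ether: an aliphatic oxygen bridging two carbons with no H on the oxygen.
The molecule carries 2 separate instances of a methoxy ether (-OCH3) meeting every constraint; each maps to a distinct set of atoms, giving 2 matches.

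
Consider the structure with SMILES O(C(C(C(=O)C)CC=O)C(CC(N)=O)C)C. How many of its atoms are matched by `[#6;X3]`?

The query [#6;X3] means: any carbon (aromatic or not) with three total connections.
Check the 16 heavy atoms by environment: 8× C (X4) → no; 3× C (X3) → match; 3× O (X1) → no; 1× N (X3) → no; 1× O (X2) → no.
That gives 3 matching atoms.

3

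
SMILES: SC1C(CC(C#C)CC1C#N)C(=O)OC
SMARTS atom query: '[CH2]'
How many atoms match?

Check the 15 heavy atoms by environment: 2× C (H2) → match; 5× C (H1) → no; 1× S (H1) → no; 3× C (H0) → no; 1× N (H0) → no; 2× O (H0) → no; 1× C (H3) → no.
That gives 2 matching atoms.

2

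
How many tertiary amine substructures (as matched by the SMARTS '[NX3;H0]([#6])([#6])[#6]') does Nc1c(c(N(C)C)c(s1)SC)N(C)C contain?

[NX3;H0]([#6])([#6])[#6] is the SMARTS for a tertiary amine: a trivalent nitrogen with no H, bonded to three carbons.
The molecule carries 2 separate instances of a dimethylamino group (-N(CH3)2) meeting every constraint; each maps to a distinct set of atoms, giving 2 matches.

2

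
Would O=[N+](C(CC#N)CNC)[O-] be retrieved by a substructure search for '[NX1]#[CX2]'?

The pattern [NX1]#[CX2] describes a nitrogen triple-bonded to a two-connected carbon — a nitrile.
The molecule carries a nitrile (-C#N), whose atoms satisfy every constraint of the query, so the pattern matches.

Yes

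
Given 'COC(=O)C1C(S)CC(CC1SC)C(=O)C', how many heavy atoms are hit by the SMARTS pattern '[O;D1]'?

The query [O;D1] means: aliphatic oxygen bonded to exactly one heavy atom.
Check the 16 heavy atoms by environment: 6× C (D3) → no; 2× C (D2) → no; 2× O (D1) → match; 3× C (D1) → no; 1× S (D2) → no; 1× S (D1) → no; 1× O (D2) → no.
That gives 2 matching atoms.

2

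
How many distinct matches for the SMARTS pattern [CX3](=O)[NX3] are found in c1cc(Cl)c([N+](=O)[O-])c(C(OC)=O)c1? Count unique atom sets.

0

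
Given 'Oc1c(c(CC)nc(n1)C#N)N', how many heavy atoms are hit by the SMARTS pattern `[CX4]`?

2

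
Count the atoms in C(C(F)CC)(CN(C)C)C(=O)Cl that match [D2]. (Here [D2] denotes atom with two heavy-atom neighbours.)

2

The query [D2] means: atom with exactly two heavy-atom neighbours.
Check the 12 heavy atoms by environment: 2× C (D2) → match; 3× C (D3) → no; 1× F (D1) → no; 1× N (D3) → no; 3× C (D1) → no; 1× O (D1) → no; 1× Cl (D1) → no.
That gives 2 matching atoms.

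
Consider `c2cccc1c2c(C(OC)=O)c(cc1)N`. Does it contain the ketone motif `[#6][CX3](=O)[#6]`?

No

The pattern [#6][CX3](=O)[#6] describes a carbonyl carbon (no H) flanked by two carbons — a ketone.
The closest candidate here is a methyl-ester group (-C(=O)OCH3), but one neighbour of the carbonyl carbon is O, not C. No other fragment satisfies the full query, so there is no match.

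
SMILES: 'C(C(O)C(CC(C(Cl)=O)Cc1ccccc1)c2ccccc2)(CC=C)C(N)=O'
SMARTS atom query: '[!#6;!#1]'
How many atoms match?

5

Check the 28 heavy atoms by environment: 11× C → no; 3× O → match; 12× c (aromatic) → no; 1× N → match; 1× Cl → match.
Summing the matching environments: 3 + 1 + 1 = 5 matching atoms.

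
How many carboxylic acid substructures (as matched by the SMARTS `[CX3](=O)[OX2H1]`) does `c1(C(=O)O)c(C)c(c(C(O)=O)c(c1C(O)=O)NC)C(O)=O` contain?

4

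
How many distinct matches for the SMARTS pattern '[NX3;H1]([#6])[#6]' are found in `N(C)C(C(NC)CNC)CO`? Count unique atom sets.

[NX3;H1]([#6])[#6] is the SMARTS for a secondary amine: a trivalent nitrogen with one H, bonded to two carbons.
The molecule carries 3 separate instances of an N-methylamino group (-NHCH3) meeting every constraint; each maps to a distinct set of atoms, giving 3 matches.

3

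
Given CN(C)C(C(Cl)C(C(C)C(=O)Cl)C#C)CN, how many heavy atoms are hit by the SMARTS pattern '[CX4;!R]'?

8

The query [CX4;!R] means: aliphatic carbon with four total connections, not in a ring.
Check the 16 heavy atoms by environment: 8× C (X4, acyclic) → match; 2× Cl (X1, acyclic) → no; 2× N (X3, acyclic) → no; 2× C (X2, acyclic) → no; 1× C (X3, acyclic) → no; 1× O (X1, acyclic) → no.
That gives 8 matching atoms.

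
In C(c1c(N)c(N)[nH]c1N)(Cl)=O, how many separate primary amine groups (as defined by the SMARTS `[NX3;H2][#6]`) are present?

[NX3;H2][#6] is the SMARTS for a primary amine: a trivalent nitrogen with two H attached to carbon.
The molecule carries 3 separate instances of a primary amino group (-NH2) meeting every constraint; each maps to a distinct set of atoms, giving 3 matches.

3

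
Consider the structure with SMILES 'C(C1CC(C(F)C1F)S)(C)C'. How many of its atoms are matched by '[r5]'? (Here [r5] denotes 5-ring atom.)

5

The query [r5] means: r5 matches atoms in a five-membered ring.
Check the 11 heavy atoms by environment: 5× C (in 5-ring) → match; 3× C (acyclic) → no; 1× S (acyclic) → no; 2× F (acyclic) → no.
That gives 5 matching atoms.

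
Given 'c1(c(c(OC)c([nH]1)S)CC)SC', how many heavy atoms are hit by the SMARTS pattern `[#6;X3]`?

Check the 12 heavy atoms by environment: 1× n (aromatic, X3) → no; 4× c (aromatic, X3) → match; 4× C (X4) → no; 1× O (X2) → no; 2× S (X2) → no.
That gives 4 matching atoms.

4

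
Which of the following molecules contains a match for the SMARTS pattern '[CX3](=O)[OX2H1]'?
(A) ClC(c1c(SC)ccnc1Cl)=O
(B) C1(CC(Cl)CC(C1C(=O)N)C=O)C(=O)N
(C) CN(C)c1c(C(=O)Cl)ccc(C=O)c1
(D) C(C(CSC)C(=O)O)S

D

[CX3](=O)[OX2H1] describes an sp2 carbon double-bonded to O and single-bonded to an -OH oxygen (a carboxylic acid).
(A) has an acyl chloride (-C(=O)Cl) but the carbonyl is bonded to Cl, not to an -OH oxygen.
(B) has a primary amide (-C(=O)NH2) but the carbonyl is bonded to N, not to an -OH oxygen.
(C) has an aldehyde (-CHO) but there is no singly-bonded oxygen on the carbonyl carbon.
(D) contains a carboxylic acid group (-C(=O)OH), which satisfies every atom and bond constraint.
So the answer is (D).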